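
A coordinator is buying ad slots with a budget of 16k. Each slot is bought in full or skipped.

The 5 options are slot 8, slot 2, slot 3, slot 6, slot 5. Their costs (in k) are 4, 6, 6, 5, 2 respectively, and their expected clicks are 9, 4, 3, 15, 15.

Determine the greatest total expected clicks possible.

39

Allowing fractional choices, the relaxed optimum would be about 42.3, but ad slots are indivisible.
slot 8 + slot 6 + slot 5: cost 4 + 5 + 2 = 11 ≤ 16, expected clicks 9 + 15 + 15 = 39.
slot 2 + slot 6 + slot 5: cost 6 + 5 + 2 = 13 ≤ 16, expected clicks 4 + 15 + 15 = 34.
Best is slot 8, slot 6, and slot 5 with total expected clicks 39.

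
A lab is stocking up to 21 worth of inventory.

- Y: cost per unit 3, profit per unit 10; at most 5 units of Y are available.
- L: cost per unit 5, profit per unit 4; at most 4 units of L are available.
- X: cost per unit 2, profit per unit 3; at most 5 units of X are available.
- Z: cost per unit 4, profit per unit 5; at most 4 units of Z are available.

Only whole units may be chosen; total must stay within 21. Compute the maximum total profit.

Take 5×Y and 3×X: cost 21 ≤ 21, profit 5·10 + 3·3 = 59.
Y has the best ratio (10/3) and is taken to its limit of 5; remaining capacity is filled optimally with the others.

59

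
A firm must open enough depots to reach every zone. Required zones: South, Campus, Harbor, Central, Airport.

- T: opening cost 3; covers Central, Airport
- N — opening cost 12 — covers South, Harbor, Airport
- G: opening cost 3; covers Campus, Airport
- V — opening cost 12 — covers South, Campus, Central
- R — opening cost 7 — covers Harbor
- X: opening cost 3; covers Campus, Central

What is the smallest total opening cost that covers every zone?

This is an integer covering problem.
The greedy cost-per-new-zone heuristic would pick T, G, and N for 18, but a cheaper cover exists.
Choose N and X: together they cover South, Campus, Harbor, Central, Airport — every zone.
Total opening cost: 12 + 3 = 15.
No cover costs less than 15.

15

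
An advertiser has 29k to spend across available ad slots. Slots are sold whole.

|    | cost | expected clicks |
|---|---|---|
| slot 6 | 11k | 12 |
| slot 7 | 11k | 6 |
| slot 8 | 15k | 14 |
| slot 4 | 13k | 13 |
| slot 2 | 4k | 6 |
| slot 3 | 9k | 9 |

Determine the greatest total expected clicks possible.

31

Allowing fractional choices, the relaxed optimum would be about 32.0, but ad slots are indivisible.
slot 4 + slot 2 + slot 3: cost 13 + 4 + 9 = 26 ≤ 29, expected clicks 13 + 6 + 9 = 28.
slot 6 + slot 4 + slot 2: cost 11 + 13 + 4 = 28 ≤ 29, expected clicks 12 + 13 + 6 = 31.
slot 8 + slot 2 + slot 3: cost 15 + 4 + 9 = 28 ≤ 29, expected clicks 14 + 6 + 9 = 29.
Best is slot 6, slot 4, and slot 2 with total expected clicks 31.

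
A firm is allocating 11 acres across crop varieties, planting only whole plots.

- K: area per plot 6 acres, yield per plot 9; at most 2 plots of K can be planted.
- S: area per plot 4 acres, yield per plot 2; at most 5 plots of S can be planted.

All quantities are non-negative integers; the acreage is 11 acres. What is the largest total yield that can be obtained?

This is a bounded integer knapsack.
Take 1×K and 1×S: area 10 ≤ 11, yield 1·9 + 1·2 = 11.
No other integer combination yields more.

11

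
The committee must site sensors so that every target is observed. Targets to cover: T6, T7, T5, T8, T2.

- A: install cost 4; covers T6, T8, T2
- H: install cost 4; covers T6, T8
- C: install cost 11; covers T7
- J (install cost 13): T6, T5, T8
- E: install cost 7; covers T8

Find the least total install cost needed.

This is a weighted set-cover instance.
Choose A, C, and J: together they cover T6, T7, T5, T8, T2 — every target.
Total install cost: 4 + 11 + 13 = 28.
No cover costs less than 28.

28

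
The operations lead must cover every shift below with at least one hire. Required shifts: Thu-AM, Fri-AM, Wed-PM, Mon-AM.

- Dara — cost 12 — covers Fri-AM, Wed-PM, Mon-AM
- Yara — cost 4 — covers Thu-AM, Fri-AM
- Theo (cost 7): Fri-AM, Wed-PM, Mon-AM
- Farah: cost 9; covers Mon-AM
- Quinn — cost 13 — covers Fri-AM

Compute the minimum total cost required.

11

This is a weighted set-cover instance.
Choose Yara and Theo: together they cover Thu-AM, Fri-AM, Wed-PM, Mon-AM — every shift.
Total cost: 4 + 7 = 11.
No cover costs less than 11.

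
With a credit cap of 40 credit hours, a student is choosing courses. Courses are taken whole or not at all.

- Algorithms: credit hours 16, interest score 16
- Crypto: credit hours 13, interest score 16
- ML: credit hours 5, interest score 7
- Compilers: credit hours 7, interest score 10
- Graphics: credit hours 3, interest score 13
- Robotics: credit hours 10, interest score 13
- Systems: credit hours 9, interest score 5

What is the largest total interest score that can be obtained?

59

Take Crypto, ML, Compilers, Graphics, and Robotics: credit hours 13 + 5 + 7 + 3 + 10 = 38 ≤ 40, interest score 16 + 7 + 10 + 13 + 13 = 59.
No other feasible combination does better.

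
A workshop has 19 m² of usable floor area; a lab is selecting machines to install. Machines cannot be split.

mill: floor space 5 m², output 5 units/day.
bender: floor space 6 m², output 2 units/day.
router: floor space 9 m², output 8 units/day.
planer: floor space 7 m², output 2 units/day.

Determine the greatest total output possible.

Treat it as a binary knapsack problem.
Take mill and router: floor space 5 + 9 = 14 ≤ 19, output 5 + 8 = 13.
No other feasible combination does better.

13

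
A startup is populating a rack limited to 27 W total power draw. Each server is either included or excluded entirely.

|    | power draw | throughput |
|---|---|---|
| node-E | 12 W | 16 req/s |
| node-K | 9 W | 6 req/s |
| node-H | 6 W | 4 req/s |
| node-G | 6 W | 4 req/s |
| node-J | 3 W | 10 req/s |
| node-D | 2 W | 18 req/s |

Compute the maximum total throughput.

50

Allowing fractional choices, the relaxed optimum would be about 50.7, but servers are indivisible.
node-E + node-K + node-J + node-D: power draw 12 + 9 + 3 + 2 = 26 ≤ 27, throughput 16 + 6 + 10 + 18 = 50.
node-E + node-H + node-J + node-D: power draw 12 + 6 + 3 + 2 = 23 ≤ 27, throughput 16 + 4 + 10 + 18 = 48.
node-E + node-G + node-J + node-D: power draw 12 + 6 + 3 + 2 = 23 ≤ 27, throughput 16 + 4 + 10 + 18 = 48.
Best is node-E, node-K, node-J, and node-D with total throughput 50.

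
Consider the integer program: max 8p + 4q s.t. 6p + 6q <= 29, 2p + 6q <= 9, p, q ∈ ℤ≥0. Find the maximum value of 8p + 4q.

(p,q)=(4,0): 6·4+6·0=24≤29, 2·4+6·0=8≤9, objective 32.
(p,q)=(3,0): 6·3+6·0=18≤29, 2·3+6·0=6≤9, objective 24.
No feasible integer point exceeds 32.

32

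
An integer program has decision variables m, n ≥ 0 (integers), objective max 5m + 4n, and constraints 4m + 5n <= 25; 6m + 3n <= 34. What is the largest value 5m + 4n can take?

(m,n)=(5,1) is feasible, giving 29.
(m,n)=(5,0) is feasible, giving 25.
(m,n)=(4,1) is feasible, giving 24.
The best lattice point is (5,1), giving 29.

29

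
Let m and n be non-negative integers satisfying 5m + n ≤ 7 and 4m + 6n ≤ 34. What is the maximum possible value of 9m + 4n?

The continuous relaxation peaks at (0.308, 5.46) with value 24.62; rounding to a feasible lattice point costs some objective.
(m,n)=(0,5): 5·0+1·5=5≤7, 4·0+6·5=30≤34, objective 20.
(m,n)=(0,4): 5·0+1·4=4≤7, 4·0+6·4=24≤34, objective 16.
Maximum is 20 at (m,n)=(0,5).

20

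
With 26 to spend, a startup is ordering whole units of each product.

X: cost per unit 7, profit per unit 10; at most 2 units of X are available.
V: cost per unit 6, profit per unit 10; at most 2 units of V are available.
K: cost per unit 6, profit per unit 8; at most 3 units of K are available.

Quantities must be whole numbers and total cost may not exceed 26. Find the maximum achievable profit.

40

This is a bounded integer knapsack.
V has the best ratio (10/6); taking only V gives at most 2×10 = 20 (stopped by the supply cap of 2).
Mixing does better — 2×X and 2×V: cost 26 ≤ 26, profit 2·10 + 2·10 = 40.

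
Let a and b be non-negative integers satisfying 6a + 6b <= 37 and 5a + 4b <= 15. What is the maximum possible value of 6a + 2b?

(a,b)=(3,0): 6·3+6·0=18≤37, 5·3+4·0=15≤15, objective 18.
(a,b)=(2,1): 6·2+6·1=18≤37, 5·2+4·1=14≤15, objective 14.
(a,b)=(2,0): 6·2+6·0=12≤37, 5·2+4·0=10≤15, objective 12.
The best lattice point is (3,0), giving 18.

18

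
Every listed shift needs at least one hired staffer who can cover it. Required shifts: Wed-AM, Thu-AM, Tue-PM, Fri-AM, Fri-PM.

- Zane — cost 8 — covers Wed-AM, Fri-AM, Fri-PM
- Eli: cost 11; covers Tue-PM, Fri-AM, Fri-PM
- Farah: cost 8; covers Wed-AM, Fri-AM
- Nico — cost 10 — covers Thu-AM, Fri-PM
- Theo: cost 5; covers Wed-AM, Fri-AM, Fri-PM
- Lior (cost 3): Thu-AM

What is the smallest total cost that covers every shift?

Choose Eli, Theo, and Lior: together they cover Wed-AM, Thu-AM, Tue-PM, Fri-AM, Fri-PM — every shift.
Total cost: 11 + 5 + 3 = 19.
No cover costs less than 19.

19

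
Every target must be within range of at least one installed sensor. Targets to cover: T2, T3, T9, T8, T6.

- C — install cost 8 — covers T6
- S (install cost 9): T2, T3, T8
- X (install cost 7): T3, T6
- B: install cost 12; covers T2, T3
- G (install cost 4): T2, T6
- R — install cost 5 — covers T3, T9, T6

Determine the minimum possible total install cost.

14

This is an integer covering problem.
The greedy cost-per-new-target heuristic would pick R, G, and S for 18, but a cheaper cover exists.
Choose S and R: together they cover T2, T3, T9, T8, T6 — every target.
Total install cost: 9 + 5 = 14.
No cover costs less than 14.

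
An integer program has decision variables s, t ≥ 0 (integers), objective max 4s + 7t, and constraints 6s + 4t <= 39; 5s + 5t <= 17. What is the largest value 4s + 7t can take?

Relaxing integrality, the LP optimum is 23.80 at (s,t) = (0, 3.4), which is not an integer point.
(s,t)=(0,3): 6·0+4·3=12≤39, 5·0+5·3=15≤17, objective 21.
(s,t)=(1,2): 6·1+4·2=14≤39, 5·1+5·2=15≤17, objective 18.
(s,t)=(0,2): 6·0+4·2=8≤39, 5·0+5·2=10≤17, objective 14.
Maximum is 21 at (s,t)=(0,3).

21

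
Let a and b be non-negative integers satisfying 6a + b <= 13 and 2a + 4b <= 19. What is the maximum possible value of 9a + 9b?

45

The continuous relaxation peaks at (1.5, 4) with value 49.50; rounding to a feasible lattice point costs some objective.
(a,b)=(1,4): 6·1+1·4=10≤13, 2·1+4·4=18≤19, objective 45.
(a,b)=(1,3): 6·1+1·3=9≤13, 2·1+4·3=14≤19, objective 36.
(a,b)=(0,4): 6·0+1·4=4≤13, 2·0+4·4=16≤19, objective 36.
(a,b)=(0,3): 6·0+1·3=3≤13, 2·0+4·3=12≤19, objective 27.
No feasible integer point exceeds 45.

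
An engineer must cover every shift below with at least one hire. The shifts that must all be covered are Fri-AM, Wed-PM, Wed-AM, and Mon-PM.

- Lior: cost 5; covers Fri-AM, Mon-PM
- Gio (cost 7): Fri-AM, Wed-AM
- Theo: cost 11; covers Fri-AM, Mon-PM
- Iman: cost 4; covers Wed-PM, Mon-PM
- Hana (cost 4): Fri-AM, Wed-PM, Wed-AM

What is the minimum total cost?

8

This is a weighted set-cover instance.
Choose Iman and Hana: together they cover Fri-AM, Wed-PM, Wed-AM, Mon-PM — every shift.
Total cost: 4 + 4 = 8.
No cover costs less than 8.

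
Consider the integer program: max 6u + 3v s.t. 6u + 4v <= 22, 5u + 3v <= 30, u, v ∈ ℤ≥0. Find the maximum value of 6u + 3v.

The continuous relaxation peaks at (3.67, 0) with value 22.00; rounding to a feasible lattice point costs some objective.
(u,v)=(3,1): 6·3+4·1=22≤22, 5·3+3·1=18≤30, objective 21.
(u,v)=(3,0): 6·3+4·0=18≤22, 5·3+3·0=15≤30, objective 18.
(u,v)=(2,2): 6·2+4·2=20≤22, 5·2+3·2=16≤30, objective 18.
No feasible integer point exceeds 21.

21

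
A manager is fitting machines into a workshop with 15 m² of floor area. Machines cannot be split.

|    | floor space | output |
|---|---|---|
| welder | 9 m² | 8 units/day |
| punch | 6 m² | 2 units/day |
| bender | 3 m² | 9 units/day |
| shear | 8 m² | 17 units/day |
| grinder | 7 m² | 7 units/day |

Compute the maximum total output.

This is an integer program with binary decision variables.
Take bender and shear: floor space 3 + 8 = 11 ≤ 15, output 9 + 17 = 26.
No other feasible combination does better.

26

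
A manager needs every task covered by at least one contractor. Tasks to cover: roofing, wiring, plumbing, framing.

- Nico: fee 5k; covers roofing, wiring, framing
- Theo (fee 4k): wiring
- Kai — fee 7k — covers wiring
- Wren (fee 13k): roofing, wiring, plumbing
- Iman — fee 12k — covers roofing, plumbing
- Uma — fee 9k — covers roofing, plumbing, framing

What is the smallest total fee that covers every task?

This is a weighted set-cover instance.
The greedy cost-per-new-task heuristic would pick Nico and Uma for 14, but a cheaper cover exists.
Choose Theo and Uma: together they cover roofing, wiring, plumbing, framing — every task.
Total fee: 4 + 9 = 13.
No cover costs less than 13.

13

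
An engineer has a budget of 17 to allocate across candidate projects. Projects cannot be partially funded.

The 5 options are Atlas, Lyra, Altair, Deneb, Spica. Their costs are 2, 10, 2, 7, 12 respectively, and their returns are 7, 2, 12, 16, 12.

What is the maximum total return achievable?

Take Atlas, Altair, and Deneb: cost 2 + 2 + 7 = 11 ≤ 17, return 7 + 12 + 16 = 35.
No other feasible combination does better.

35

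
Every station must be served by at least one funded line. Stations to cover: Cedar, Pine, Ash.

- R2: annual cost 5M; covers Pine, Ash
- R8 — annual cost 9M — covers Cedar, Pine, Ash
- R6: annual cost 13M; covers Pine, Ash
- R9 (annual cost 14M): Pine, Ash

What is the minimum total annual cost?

9

This is a weighted set-cover instance.
The greedy cost-per-new-station heuristic would pick R2 and R8 for 14, but a cheaper cover exists.
R8 alone covers Cedar, Pine, Ash — every station.
Total annual cost: 9.
No cover costs less than 9.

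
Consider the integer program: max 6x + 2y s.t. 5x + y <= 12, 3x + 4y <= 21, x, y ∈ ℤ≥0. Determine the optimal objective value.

16

(x,y)=(2,2): 5·2+1·2=12≤12, 3·2+4·2=14≤21, objective 16.
(x,y)=(2,1): 5·2+1·1=11≤12, 3·2+4·1=10≤21, objective 14.
The best lattice point is (2,2), giving 16.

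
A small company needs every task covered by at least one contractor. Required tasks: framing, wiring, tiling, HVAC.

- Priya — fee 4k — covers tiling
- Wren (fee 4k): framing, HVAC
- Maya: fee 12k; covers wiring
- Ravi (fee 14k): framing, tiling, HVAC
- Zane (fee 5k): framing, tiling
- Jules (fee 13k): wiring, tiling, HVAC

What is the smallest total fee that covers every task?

The greedy cost-per-new-task heuristic would pick Wren, Priya, and Maya for 20, but a cheaper cover exists.
Choose Wren and Jules: together they cover framing, wiring, tiling, HVAC — every task.
Total fee: 4 + 13 = 17.
No cover costs less than 17.

17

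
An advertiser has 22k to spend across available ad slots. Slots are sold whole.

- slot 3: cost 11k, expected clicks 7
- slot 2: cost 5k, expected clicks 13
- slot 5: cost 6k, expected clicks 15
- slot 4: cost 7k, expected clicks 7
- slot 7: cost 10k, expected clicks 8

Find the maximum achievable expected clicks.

This is an integer program with binary decision variables.
Allowing fractional choices, the relaxed optimum would be about 38.2, but ad slots are indivisible.
slot 3 + slot 2 + slot 5: cost 11 + 5 + 6 = 22 ≤ 22, expected clicks 7 + 13 + 15 = 35.
slot 2 + slot 5 + slot 4: cost 5 + 6 + 7 = 18 ≤ 22, expected clicks 13 + 15 + 7 = 35.
slot 2 + slot 5 + slot 7: cost 5 + 6 + 10 = 21 ≤ 22, expected clicks 13 + 15 + 8 = 36.
Best is slot 2, slot 5, and slot 7 with total expected clicks 36.

36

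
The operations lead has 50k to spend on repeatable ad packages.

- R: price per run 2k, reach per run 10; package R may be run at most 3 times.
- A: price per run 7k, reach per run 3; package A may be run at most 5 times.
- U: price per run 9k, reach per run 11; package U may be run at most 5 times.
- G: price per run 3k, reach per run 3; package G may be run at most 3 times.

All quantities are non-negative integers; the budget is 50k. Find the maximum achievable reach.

80

Take 3×R, 4×U, and 2×G: price 48 ≤ 50, reach 3·10 + 4·11 + 2·3 = 80.
R has the best ratio (10/2) and is taken to its limit of 3; remaining capacity is filled optimally with the others.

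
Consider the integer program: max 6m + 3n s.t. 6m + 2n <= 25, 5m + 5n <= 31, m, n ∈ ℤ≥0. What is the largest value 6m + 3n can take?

The continuous relaxation peaks at (3.15, 3.05) with value 28.05; rounding to a feasible lattice point costs some objective.
(m,n)=(3,3): 6·3+2·3=24≤25, 5·3+5·3=30≤31, objective 27.
(m,n)=(2,4): 6·2+2·4=20≤25, 5·2+5·4=30≤31, objective 24.
The best lattice point is (3,3), giving 27.

27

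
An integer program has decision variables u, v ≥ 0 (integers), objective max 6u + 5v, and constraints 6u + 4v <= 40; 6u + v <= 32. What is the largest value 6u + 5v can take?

50

(u,v)=(0,10): 6·0+4·10=40≤40, 6·0+1·10=10≤32, objective 50.
(u,v)=(0,9): 6·0+4·9=36≤40, 6·0+1·9=9≤32, objective 45.
Maximum is 50 at (u,v)=(0,10).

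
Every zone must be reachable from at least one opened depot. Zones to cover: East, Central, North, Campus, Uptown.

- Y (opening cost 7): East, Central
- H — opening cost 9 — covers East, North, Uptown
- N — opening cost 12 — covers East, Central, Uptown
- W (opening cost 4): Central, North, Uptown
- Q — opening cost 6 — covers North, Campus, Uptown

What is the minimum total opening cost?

The greedy cost-per-new-zone heuristic would pick W, Q, and Y for 17, but a cheaper cover exists.
Choose Y and Q: together they cover East, Central, North, Campus, Uptown — every zone.
Total opening cost: 7 + 6 = 13.
No cover costs less than 13.

13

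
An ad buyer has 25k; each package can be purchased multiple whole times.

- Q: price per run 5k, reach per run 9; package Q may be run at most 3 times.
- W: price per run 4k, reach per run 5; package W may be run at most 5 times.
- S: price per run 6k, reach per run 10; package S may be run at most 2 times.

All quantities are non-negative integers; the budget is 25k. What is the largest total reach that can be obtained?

42

1×Q, 2×W, and 2×S: price 25 ≤ 25, reach 1·9 + 2·5 + 2·10 = 39.
3×Q, 1×W, and 1×S: price 25 ≤ 25, reach 3·9 + 1·5 + 1·10 = 42.
Best is 42.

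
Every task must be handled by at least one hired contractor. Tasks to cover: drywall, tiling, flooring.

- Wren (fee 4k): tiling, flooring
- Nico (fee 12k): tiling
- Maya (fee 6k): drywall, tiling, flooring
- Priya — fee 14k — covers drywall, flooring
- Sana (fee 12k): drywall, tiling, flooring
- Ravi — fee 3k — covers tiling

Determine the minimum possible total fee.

The greedy cost-per-new-task heuristic would pick Wren and Maya for 10, but a cheaper cover exists.
Maya alone covers drywall, tiling, flooring — every task.
Total fee: 6.
No cover costs less than 6.

6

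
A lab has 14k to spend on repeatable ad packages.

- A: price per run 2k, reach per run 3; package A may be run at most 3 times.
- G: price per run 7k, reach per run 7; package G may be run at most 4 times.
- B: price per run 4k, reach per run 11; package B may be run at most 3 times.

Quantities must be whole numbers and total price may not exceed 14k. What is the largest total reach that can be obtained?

36

B has the best ratio (11/4); taking only B gives at most 3×11 = 33 (stopped by the price limit).
Mixing does better — 1×A and 3×B: price 14 ≤ 14, reach 1·3 + 3·11 = 36.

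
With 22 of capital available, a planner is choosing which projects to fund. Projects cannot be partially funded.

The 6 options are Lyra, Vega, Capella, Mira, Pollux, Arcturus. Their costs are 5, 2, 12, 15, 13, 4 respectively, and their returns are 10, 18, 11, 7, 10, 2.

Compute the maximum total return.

39

Treat it as a binary knapsack problem.
Lyra + Vega + Capella: cost 5 + 2 + 12 = 19 ≤ 22, return 10 + 18 + 11 = 39.
Lyra + Vega + Mira: cost 5 + 2 + 15 = 22 ≤ 22, return 10 + 18 + 7 = 35.
Lyra + Vega + Pollux: cost 5 + 2 + 13 = 20 ≤ 22, return 10 + 18 + 10 = 38.
Best is Lyra, Vega, and Capella with total return 39.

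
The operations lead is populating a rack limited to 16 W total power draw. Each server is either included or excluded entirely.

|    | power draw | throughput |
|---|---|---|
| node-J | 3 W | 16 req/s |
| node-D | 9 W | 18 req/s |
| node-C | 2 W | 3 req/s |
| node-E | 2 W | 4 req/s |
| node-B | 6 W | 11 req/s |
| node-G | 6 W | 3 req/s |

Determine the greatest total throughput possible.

41

This is a 0-1 knapsack instance.
Allowing fractional choices, the relaxed optimum would be about 41.7, but servers are indivisible.
node-J + node-D + node-C: power draw 3 + 9 + 2 = 14 ≤ 16, throughput 16 + 18 + 3 = 37.
node-J + node-D + node-C + node-E: power draw 3 + 9 + 2 + 2 = 16 ≤ 16, throughput 16 + 18 + 3 + 4 = 41.
node-J + node-D + node-E: power draw 3 + 9 + 2 = 14 ≤ 16, throughput 16 + 18 + 4 = 38.
Best is node-J, node-D, node-C, and node-E with total throughput 41.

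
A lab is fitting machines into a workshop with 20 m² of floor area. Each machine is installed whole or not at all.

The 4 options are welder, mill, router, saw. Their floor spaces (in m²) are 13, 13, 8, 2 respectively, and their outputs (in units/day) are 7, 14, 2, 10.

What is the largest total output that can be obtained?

24

Allowing fractional choices, the relaxed optimum would be about 26.7, but machines are indivisible.
welder + saw: floor space 13 + 2 = 15 ≤ 20, output 7 + 10 = 17.
mill + saw: floor space 13 + 2 = 15 ≤ 20, output 14 + 10 = 24.
mill: floor space 13 ≤ 20, output 14.
Best is mill and saw with total output 24.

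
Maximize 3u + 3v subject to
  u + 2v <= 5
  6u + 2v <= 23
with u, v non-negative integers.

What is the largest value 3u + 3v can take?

(u,v)=(3,1): 1·3+2·1=5≤5, 6·3+2·1=20≤23, objective 12.
(u,v)=(2,1): 1·2+2·1=4≤5, 6·2+2·1=14≤23, objective 9.
Maximum is 12 at (u,v)=(3,1).

12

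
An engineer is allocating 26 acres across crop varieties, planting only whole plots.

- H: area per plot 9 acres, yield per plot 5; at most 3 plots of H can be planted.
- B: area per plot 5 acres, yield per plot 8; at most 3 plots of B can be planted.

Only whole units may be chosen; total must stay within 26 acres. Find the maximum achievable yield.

29

3×B: area 15 ≤ 26, yield 3·8 = 24.
1×H and 3×B: area 24 ≤ 26, yield 1·5 + 3·8 = 29.
Best is 29.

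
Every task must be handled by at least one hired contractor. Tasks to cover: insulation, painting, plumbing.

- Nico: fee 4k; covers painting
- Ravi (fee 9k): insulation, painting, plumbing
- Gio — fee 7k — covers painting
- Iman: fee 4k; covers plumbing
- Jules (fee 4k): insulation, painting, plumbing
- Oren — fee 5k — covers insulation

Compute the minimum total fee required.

This is a weighted set-cover instance.
Jules alone covers insulation, painting, plumbing — every task.
Total fee: 4.
No cover costs less than 4.

4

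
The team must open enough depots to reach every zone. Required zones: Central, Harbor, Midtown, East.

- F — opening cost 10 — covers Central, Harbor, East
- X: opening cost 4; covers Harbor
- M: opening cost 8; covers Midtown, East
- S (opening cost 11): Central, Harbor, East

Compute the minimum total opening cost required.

18

Choose F and M: together they cover Central, Harbor, Midtown, East — every zone.
Total opening cost: 10 + 8 = 18.
No cover costs less than 18.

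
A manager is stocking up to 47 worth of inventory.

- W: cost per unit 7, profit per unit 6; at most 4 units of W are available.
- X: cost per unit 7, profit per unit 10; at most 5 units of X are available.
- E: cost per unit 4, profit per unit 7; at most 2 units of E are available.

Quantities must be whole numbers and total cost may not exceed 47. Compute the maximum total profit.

This is a bounded integer knapsack.
Take 5×X and 2×E: cost 43 ≤ 47, profit 5·10 + 2·7 = 64.
E has the best ratio (7/4) and is taken to its limit of 2; remaining capacity is filled optimally with the others.

64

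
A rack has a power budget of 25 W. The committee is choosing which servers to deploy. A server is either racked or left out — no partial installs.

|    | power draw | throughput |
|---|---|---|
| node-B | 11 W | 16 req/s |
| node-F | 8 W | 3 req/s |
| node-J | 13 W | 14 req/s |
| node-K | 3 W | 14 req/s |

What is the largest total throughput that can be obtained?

Allowing fractional choices, the relaxed optimum would be about 41.8, but servers are indivisible.
node-F + node-J + node-K: power draw 8 + 13 + 3 = 24 ≤ 25, throughput 3 + 14 + 14 = 31.
node-B + node-F + node-K: power draw 11 + 8 + 3 = 22 ≤ 25, throughput 16 + 3 + 14 = 33.
Best is node-B, node-F, and node-K with total throughput 33.

33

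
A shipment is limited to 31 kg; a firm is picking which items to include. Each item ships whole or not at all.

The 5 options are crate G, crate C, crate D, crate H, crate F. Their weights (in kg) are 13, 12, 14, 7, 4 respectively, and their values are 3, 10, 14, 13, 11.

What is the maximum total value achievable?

38

crate D + crate H + crate F: weight 14 + 7 + 4 = 25 ≤ 31, value 14 + 13 + 11 = 38.
crate C + crate D + crate F: weight 12 + 14 + 4 = 30 ≤ 31, value 10 + 14 + 11 = 35.
crate C + crate H + crate F: weight 12 + 7 + 4 = 23 ≤ 31, value 10 + 13 + 11 = 34.
Best is crate D, crate H, and crate F with total value 38.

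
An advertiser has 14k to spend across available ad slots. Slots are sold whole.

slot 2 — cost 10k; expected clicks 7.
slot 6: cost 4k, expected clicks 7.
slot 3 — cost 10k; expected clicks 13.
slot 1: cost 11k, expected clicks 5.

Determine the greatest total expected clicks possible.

20

slot 6 + slot 3: cost 4 + 10 = 14 ≤ 14, expected clicks 7 + 13 = 20.
slot 2 + slot 6: cost 10 + 4 = 14 ≤ 14, expected clicks 7 + 7 = 14.
Best is slot 6 and slot 3 with total expected clicks 20.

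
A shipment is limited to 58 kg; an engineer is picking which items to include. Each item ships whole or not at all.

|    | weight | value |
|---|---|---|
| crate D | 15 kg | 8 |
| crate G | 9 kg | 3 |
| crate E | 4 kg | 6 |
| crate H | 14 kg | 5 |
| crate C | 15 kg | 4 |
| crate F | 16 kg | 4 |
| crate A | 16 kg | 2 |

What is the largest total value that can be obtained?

26

This is a 0-1 knapsack instance.
crate D + crate G + crate E + crate H + crate A: weight 15 + 9 + 4 + 14 + 16 = 58 ≤ 58, value 8 + 3 + 6 + 5 + 2 = 24.
crate D + crate G + crate E + crate H + crate F: weight 15 + 9 + 4 + 14 + 16 = 58 ≤ 58, value 8 + 3 + 6 + 5 + 4 = 26.
crate D + crate G + crate E + crate H + crate C: weight 15 + 9 + 4 + 14 + 15 = 57 ≤ 58, value 8 + 3 + 6 + 5 + 4 = 26.
The maximum value is 26; one optimal choice is crate D, crate G, crate E, crate H, and crate C.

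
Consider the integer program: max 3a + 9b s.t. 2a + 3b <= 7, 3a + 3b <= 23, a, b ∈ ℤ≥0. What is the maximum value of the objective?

18

Relaxing integrality, the LP optimum is 21.00 at (a,b) = (0, 2.33), which is not an integer point.
(a,b)=(0,2): 2·0+3·2=6≤7, 3·0+3·2=6≤23, objective 18.
(a,b)=(1,1): 2·1+3·1=5≤7, 3·1+3·1=6≤23, objective 12.
(a,b)=(0,1): 2·0+3·1=3≤7, 3·0+3·1=3≤23, objective 9.
The best lattice point is (0,2), giving 18.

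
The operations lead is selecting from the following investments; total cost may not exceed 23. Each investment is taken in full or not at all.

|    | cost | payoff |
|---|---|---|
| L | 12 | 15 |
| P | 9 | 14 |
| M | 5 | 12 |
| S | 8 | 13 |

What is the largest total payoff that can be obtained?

Treat it as a binary knapsack problem.
Allowing fractional choices, the relaxed optimum would be about 40.2, but investments are indivisible.
L + P: cost 12 + 9 = 21 ≤ 23, payoff 15 + 14 = 29.
L + S: cost 12 + 8 = 20 ≤ 23, payoff 15 + 13 = 28.
P + M + S: cost 9 + 5 + 8 = 22 ≤ 23, payoff 14 + 12 + 13 = 39.
Best is P, M, and S with total payoff 39.

39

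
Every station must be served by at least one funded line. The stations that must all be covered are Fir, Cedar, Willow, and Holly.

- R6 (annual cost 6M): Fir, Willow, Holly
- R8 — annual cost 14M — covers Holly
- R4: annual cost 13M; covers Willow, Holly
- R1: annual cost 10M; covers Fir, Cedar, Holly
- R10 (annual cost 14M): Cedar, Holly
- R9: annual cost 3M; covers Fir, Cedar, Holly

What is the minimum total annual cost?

9

Choose R6 and R9: together they cover Fir, Cedar, Willow, Holly — every station.
Total annual cost: 6 + 3 = 9.
No cover costs less than 9.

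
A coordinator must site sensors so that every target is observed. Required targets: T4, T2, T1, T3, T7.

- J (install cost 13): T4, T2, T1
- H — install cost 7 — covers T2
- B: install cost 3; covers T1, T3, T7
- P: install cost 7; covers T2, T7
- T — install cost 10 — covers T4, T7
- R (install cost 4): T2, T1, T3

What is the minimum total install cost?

14

The greedy cost-per-new-target heuristic would pick B, R, and T for 17, but a cheaper cover exists.
Choose T and R: together they cover T4, T2, T1, T3, T7 — every target.
Total install cost: 10 + 4 = 14.
No cover costs less than 14.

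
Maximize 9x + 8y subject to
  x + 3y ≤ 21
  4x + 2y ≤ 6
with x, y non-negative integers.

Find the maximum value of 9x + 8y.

24

(x,y)=(0,3) is feasible, giving 24.
(x,y)=(0,2) is feasible, giving 16.
No feasible integer point exceeds 24.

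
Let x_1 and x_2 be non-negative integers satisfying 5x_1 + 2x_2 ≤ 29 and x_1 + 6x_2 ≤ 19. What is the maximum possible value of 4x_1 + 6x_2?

32

(x_1,x_2)=(5,2) is feasible, giving 32.
(x_1,x_2)=(4,2) is feasible, giving 28.
No feasible integer point exceeds 32.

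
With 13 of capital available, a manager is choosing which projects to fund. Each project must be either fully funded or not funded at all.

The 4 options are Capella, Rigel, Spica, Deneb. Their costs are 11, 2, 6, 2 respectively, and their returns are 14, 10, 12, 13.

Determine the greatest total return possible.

35

This is a 0-1 knapsack instance.
Capella + Deneb: cost 11 + 2 = 13 ≤ 13, return 14 + 13 = 27.
Rigel + Spica + Deneb: cost 2 + 6 + 2 = 10 ≤ 13, return 10 + 12 + 13 = 35.
Spica + Deneb: cost 6 + 2 = 8 ≤ 13, return 12 + 13 = 25.
Best is Rigel, Spica, and Deneb with total return 35.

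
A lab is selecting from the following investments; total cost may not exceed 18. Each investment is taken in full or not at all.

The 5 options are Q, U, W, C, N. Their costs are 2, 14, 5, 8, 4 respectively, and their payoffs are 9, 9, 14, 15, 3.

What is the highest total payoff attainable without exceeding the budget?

Allowing fractional choices, the relaxed optimum would be about 40.2, but investments are indivisible.
Q + W + C: cost 2 + 5 + 8 = 15 ≤ 18, payoff 9 + 14 + 15 = 38.
W + C: cost 5 + 8 = 13 ≤ 18, payoff 14 + 15 = 29.
W + C + N: cost 5 + 8 + 4 = 17 ≤ 18, payoff 14 + 15 + 3 = 32.
Best is Q, W, and C with total payoff 38.

38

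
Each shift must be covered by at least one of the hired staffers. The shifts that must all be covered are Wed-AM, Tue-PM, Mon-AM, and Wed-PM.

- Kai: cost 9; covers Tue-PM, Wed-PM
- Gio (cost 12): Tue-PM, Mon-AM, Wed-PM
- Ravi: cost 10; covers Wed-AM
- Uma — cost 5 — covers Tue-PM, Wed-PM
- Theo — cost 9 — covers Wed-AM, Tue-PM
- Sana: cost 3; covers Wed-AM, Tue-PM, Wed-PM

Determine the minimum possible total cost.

This is an integer covering problem.
Choose Gio and Sana: together they cover Wed-AM, Tue-PM, Mon-AM, Wed-PM — every shift.
Total cost: 12 + 3 = 15.

15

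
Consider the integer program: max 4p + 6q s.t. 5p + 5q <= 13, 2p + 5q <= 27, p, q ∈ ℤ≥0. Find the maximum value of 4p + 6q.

Relaxing integrality, the LP optimum is 15.60 at (p,q) = (0, 2.6), which is not an integer point.
(p,q)=(0,2) is feasible, giving 12.
(p,q)=(1,1) is feasible, giving 10.
(p,q)=(0,1) is feasible, giving 6.
Maximum is 12 at (p,q)=(0,2).

12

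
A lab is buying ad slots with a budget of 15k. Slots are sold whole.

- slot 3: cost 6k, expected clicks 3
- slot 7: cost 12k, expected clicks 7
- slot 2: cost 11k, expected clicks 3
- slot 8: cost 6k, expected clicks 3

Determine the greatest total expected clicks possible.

7

This is a 0-1 knapsack instance.
Allowing fractional choices, the relaxed optimum would be about 8.5, but ad slots are indivisible.
slot 3 + slot 8: cost 6 + 6 = 12 ≤ 15, expected clicks 3 + 3 = 6.
slot 3: cost 6 ≤ 15, expected clicks 3.
slot 7: cost 12 ≤ 15, expected clicks 7.
Best is slot 7 with total expected clicks 7.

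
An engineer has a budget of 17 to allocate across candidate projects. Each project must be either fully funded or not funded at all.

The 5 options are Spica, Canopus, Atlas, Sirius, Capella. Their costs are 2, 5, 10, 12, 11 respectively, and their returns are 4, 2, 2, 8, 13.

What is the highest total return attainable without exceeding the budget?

Take Spica and Capella: cost 2 + 11 = 13 ≤ 17, return 4 + 13 = 17.
No other feasible combination does better.

17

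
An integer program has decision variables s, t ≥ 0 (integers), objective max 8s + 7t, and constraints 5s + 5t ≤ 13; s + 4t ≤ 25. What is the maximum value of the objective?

16

Relaxing integrality, the LP optimum is 20.80 at (s,t) = (2.6, 0), which is not an integer point.
(s,t)=(2,0) is feasible, giving 16.
(s,t)=(1,1) is feasible, giving 15.
(s,t)=(1,0) is feasible, giving 8.
Maximum is 16 at (s,t)=(2,0).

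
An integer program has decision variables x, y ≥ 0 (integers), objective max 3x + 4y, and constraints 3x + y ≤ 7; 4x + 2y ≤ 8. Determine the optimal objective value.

(x,y)=(0,4): 3·0+1·4=4≤7, 4·0+2·4=8≤8, objective 16.
(x,y)=(0,3): 3·0+1·3=3≤7, 4·0+2·3=6≤8, objective 12.
No feasible integer point exceeds 16.

16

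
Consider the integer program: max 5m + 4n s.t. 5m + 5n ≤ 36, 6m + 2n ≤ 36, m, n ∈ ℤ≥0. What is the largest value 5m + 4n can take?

The continuous relaxation peaks at (5.4, 1.8) with value 34.20; rounding to a feasible lattice point costs some objective.
(m,n)=(5,2): 5·5+5·2=35≤36, 6·5+2·2=34≤36, objective 33.
(m,n)=(4,3): 5·4+5·3=35≤36, 6·4+2·3=30≤36, objective 32.
(m,n)=(6,0): 5·6+5·0=30≤36, 6·6+2·0=36≤36, objective 30.
(m,n)=(5,1): 5·5+5·1=30≤36, 6·5+2·1=32≤36, objective 29.
Maximum is 33 at (m,n)=(5,2).

33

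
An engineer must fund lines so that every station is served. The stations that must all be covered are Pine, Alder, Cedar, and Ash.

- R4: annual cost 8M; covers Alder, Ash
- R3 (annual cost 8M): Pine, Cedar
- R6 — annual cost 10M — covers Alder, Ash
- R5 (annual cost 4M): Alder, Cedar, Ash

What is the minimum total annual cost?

12

Choose R3 and R5: together they cover Pine, Alder, Cedar, Ash — every station.
Total annual cost: 8 + 4 = 12.
No cover costs less than 12.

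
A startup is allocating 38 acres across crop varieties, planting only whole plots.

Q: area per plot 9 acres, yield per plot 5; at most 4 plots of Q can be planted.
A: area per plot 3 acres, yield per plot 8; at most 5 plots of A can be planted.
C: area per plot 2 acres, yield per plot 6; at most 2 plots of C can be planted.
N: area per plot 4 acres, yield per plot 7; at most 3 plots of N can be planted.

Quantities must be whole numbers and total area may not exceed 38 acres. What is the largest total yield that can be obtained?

73

Take 5×A, 2×C, and 3×N: area 31 ≤ 38, yield 5·8 + 2·6 + 3·7 = 73.
C has the best ratio (6/2) and is taken to its limit of 2; remaining capacity is filled optimally with the others.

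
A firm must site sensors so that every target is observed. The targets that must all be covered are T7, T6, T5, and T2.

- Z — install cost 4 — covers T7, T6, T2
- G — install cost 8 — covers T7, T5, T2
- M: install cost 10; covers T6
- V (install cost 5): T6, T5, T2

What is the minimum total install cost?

This is an integer covering problem.
Choose Z and V: together they cover T7, T6, T5, T2 — every target.
Total install cost: 4 + 5 = 9.

9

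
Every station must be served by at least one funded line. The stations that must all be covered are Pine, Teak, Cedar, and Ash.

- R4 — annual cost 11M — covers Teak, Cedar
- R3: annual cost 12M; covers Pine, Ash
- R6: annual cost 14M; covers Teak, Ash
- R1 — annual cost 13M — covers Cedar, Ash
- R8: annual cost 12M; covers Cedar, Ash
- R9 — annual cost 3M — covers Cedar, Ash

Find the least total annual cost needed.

23

This is an integer covering problem.
The greedy cost-per-new-station heuristic would pick R9, R4, and R3 for 26, but a cheaper cover exists.
Choose R4 and R3: together they cover Pine, Teak, Cedar, Ash — every station.
Total annual cost: 11 + 12 = 23.
No cover costs less than 23.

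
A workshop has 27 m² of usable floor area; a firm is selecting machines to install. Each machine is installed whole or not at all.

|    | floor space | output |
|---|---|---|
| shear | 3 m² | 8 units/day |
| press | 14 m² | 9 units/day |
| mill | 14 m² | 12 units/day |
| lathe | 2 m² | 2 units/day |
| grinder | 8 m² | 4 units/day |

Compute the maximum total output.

Take shear, mill, lathe, and grinder: floor space 3 + 14 + 2 + 8 = 27 ≤ 27, output 8 + 12 + 2 + 4 = 26.
No other feasible combination does better.

26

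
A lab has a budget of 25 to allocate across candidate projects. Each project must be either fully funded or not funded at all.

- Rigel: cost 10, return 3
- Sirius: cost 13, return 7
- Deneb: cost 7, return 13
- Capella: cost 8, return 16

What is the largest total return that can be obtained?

32

Take Rigel, Deneb, and Capella: cost 10 + 7 + 8 = 25 ≤ 25, return 3 + 13 + 16 = 32.
No other feasible combination does better.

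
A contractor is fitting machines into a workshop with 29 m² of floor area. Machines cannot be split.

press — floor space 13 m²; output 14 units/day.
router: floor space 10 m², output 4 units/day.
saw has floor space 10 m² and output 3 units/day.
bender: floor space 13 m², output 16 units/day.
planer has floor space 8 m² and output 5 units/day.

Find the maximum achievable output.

30

Treat it as a binary knapsack problem.
Take press and bender: floor space 13 + 13 = 26 ≤ 29, output 14 + 16 = 30.
No other feasible combination does better.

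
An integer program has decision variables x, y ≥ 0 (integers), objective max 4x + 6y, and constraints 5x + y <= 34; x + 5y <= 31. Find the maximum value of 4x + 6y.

50

(x,y)=(5,5): 5·5+1·5=30≤34, 1·5+5·5=30≤31, objective 50.
(x,y)=(6,4): 5·6+1·4=34≤34, 1·6+5·4=26≤31, objective 48.
(x,y)=(4,5): 5·4+1·5=25≤34, 1·4+5·5=29≤31, objective 46.
(x,y)=(5,4): 5·5+1·4=29≤34, 1·5+5·4=25≤31, objective 44.
The best lattice point is (5,5), giving 50.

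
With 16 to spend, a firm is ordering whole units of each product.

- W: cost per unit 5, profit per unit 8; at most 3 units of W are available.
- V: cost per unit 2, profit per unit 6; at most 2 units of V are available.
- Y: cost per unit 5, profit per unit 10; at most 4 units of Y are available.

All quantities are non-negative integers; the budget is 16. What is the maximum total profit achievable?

This is a bounded integer knapsack.
Take 2×V and 2×Y: cost 14 ≤ 16, profit 2·6 + 2·10 = 32.
V has the best ratio (6/2) and is taken to its limit of 2; remaining capacity is filled optimally with the others.

32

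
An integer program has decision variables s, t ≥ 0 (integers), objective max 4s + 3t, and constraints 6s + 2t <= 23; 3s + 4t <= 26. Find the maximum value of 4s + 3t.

23

The continuous relaxation peaks at (2.22, 4.83) with value 23.39; rounding to a feasible lattice point costs some objective.
(s,t)=(2,5): 6·2+2·5=22≤23, 3·2+4·5=26≤26, objective 23.
(s,t)=(2,4): 6·2+2·4=20≤23, 3·2+4·4=22≤26, objective 20.
(s,t)=(1,5): 6·1+2·5=16≤23, 3·1+4·5=23≤26, objective 19.
(s,t)=(2,3): 6·2+2·3=18≤23, 3·2+4·3=18≤26, objective 17.
Maximum is 23 at (s,t)=(2,5).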